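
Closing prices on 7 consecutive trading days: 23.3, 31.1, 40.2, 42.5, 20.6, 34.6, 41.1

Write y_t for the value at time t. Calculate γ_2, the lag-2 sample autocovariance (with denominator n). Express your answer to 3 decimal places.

-37.731

Mean ȳ = (23.3 + 31.1 + 40.2 + 42.5 + 20.6 + 34.6 + 41.1)/7 = 33.3429
Σ_{t=1}^{5}(y_t−ȳ)(y_{t+2}−ȳ) = -264.1194
γ_2 = -264.1194 / 7 = -37.731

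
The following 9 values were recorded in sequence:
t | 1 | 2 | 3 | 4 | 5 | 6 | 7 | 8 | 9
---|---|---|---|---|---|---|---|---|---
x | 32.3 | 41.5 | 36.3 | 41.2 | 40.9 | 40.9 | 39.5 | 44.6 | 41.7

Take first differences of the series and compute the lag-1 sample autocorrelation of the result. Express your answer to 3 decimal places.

-0.631

First differences Δx: 9.2, -5.2, 4.9, -0.3, 0.0, -1.4, 5.1, -2.9
Mean of differences = 1.1750
Numerator Σ(Δx_t−Δx̄)(Δx_{t+1}−Δx̄) = -101.7431
Denominator Σ(Δx_t−Δx̄)² = 161.1150
r_1(Δx) = -101.7431 / 161.1150 = -0.631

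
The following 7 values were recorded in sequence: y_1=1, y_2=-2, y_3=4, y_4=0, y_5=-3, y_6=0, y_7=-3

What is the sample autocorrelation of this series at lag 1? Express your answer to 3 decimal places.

-0.281

Mean ȳ = (1 − 2 + 4 + 0 − 3 + 0 − 3)/7 = -0.4286
Deviations from mean: 1.4286, -1.5714, 4.4286, 0.4286, -2.5714, 0.4286, -2.5714
Numerator Σ_{t=1}^{6}(y_t−ȳ)(y_{t+1}−ȳ) = -10.6122
Denominator Σ(y_t−ȳ)² = 37.7143
r_1 = -10.6122 / 37.7143 = -0.281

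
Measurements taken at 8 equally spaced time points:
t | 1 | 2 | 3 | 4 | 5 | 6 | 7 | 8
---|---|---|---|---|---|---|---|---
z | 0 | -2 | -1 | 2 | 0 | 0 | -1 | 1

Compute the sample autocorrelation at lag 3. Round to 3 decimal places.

Mean z̄ = (0 − 2 − 1 + 2 + 0 + 0 − 1 + 1)/8 = -0.1250
Deviations from mean: 0.1250, -1.8750, -0.8750, 2.1250, 0.1250, 0.1250, -0.8750, 1.1250
Numerator Σ_{t=1}^{5}(z_t−z̄)(z_{t+3}−z̄) = -1.7969
Denominator Σ(z_t−z̄)² = 10.8750
r_3 = -1.7969 / 10.8750 = -0.165

-0.165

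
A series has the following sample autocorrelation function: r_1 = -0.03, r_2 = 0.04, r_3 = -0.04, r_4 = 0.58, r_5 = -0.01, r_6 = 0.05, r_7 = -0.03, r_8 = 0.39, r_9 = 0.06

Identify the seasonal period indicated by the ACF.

4

The largest autocorrelation is r_4 = 0.58, with a weaker echo at lag 8 (0.39); the remaining lags stay at or below 0.06.
The dominant spike at lag 4 indicates a seasonal period of 4.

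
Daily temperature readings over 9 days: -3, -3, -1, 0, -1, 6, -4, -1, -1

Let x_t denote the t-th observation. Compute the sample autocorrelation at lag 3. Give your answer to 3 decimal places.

-0.089

Mean x̄ = (-3 − 3 − 1 + 0 − 1 + 6 − 4 − 1 − 1)/9 = -0.8889
Σ(x_t−x̄)(x_{t+3}−x̄) = (-1.8765) + (0.2346) + (-0.7654) + (-2.7654) + (0.0123) + (-0.7654) = -5.9259
Denominator Σ(x_t−x̄)² = 66.8889
r_3 = -5.9259 / 66.8889 = -0.089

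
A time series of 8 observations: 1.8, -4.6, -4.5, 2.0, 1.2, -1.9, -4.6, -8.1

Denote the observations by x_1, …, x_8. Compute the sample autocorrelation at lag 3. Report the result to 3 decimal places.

-0.219

Mean x̄ = (1.8 − 4.6 − 4.5 + 2.0 + 1.2 − 1.9 − 4.6 − 8.1)/8 = -2.3375
Σ(x_t−x̄)(x_{t+3}−x̄) = (17.9464) + (-8.0036) + (-0.9461) + (-9.8136) + (-20.3848) = -21.2017
Denominator Σ(x_t−x̄)² = 96.7588
r_3 = -21.2017 / 96.7588 = -0.219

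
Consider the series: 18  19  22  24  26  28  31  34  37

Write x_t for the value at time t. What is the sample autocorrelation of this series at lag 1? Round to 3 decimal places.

Mean x̄ = (18 + 19 + 22 + 24 + 26 + 28 + 31 + 34 + 37)/9 = 26.5556
Numerator Σ_{t=1}^{8}(x_t−x̄)(x_{t+1}−x̄) = 228.5802
Denominator Σ(x_t−x̄)² = 344.2222
r_1 = 228.5802 / 344.2222 = 0.664

0.664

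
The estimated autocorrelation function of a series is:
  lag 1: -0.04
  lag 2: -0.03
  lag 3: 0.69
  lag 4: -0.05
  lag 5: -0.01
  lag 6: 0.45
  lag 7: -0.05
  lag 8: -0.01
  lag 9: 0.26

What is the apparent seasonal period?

3

The largest autocorrelation is r_3 = 0.69, with weaker echoes at lags 6 (0.45) and 9 (0.26); the remaining lags stay at or below -0.01.
The dominant spike at lag 3 indicates a seasonal period of 3.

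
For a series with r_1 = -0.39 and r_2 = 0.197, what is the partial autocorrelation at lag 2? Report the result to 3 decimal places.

φ_{22} = (r_2 − r_1²) / (1 − r_1²)
r_1² = (-0.39)² = 0.1521
Numerator = 0.197 − 0.1521 = 0.0449; denominator = 1 − 0.1521 = 0.8479
φ_{22} = 0.0449 / 0.8479 = 0.053

0.053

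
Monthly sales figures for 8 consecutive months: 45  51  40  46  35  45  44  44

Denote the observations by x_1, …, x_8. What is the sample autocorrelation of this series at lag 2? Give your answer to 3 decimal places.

Mean x̄ = (45 + 51 + 40 + 46 + 35 + 45 + 44 + 44)/8 = 43.7500
Deviations from mean: 1.2500, 7.2500, -3.7500, 2.2500, -8.7500, 1.2500, 0.2500, 0.2500
Numerator Σ_{t=1}^{6}(x_t−x̄)(x_{t+2}−x̄) = 45.3750
Denominator Σ(x_t−x̄)² = 151.5000
r_2 = 45.3750 / 151.5000 = 0.300

0.300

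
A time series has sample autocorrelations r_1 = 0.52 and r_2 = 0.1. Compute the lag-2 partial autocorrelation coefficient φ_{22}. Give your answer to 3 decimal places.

-0.234

φ_{22} = (r_2 − r_1²) / (1 − r_1²)
r_1² = (0.52)² = 0.2704
Numerator = 0.1 − 0.2704 = -0.1704; denominator = 1 − 0.2704 = 0.7296
φ_{22} = -0.1704 / 0.7296 = -0.234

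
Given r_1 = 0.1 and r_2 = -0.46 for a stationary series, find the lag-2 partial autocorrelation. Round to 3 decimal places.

φ_{22} = (r_2 − r_1²) / (1 − r_1²)
r_1² = (0.1)² = 0.01
Numerator = -0.46 − 0.0100 = -0.4700; denominator = 1 − 0.0100 = 0.9900
φ_{22} = -0.4700 / 0.9900 = -0.475

-0.475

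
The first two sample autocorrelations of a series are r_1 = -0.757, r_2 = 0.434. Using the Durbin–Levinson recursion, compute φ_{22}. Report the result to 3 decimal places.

φ_{22} = (r_2 − r_1²) / (1 − r_1²)
r_1² = (-0.757)² = 0.573049
Numerator = 0.434 − 0.5730 = -0.1390; denominator = 1 − 0.5730 = 0.4270
φ_{22} = -0.1390 / 0.4270 = -0.326

-0.326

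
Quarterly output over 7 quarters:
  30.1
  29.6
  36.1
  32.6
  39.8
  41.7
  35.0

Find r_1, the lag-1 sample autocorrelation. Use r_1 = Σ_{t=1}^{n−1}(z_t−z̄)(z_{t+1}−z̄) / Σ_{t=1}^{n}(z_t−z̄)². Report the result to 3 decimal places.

Mean z̄ = (30.1 + 29.6 + 36.1 + 32.6 + 39.8 + 41.7 + 35.0)/7 = 34.9857
Σ(z_t−z̄)(z_{t+1}−z̄) = (26.3131) + (-6.0012) + (-2.6584) + (-11.4855) + (32.3245) + (0.0959) = 38.5884
Denominator Σ(z_t−z̄)² = 128.0686
r_1 = 38.5884 / 128.0686 = 0.301

0.301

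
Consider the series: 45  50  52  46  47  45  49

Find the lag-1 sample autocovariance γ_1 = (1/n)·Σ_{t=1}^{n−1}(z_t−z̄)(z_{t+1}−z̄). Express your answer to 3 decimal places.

-0.583

Mean z̄ = (45 + 50 + 52 + 46 + 47 + 45 + 49)/7 = 47.7143
Deviations: -2.7143, 2.2857, 4.2857, -1.7143, -0.7143, -2.7143, 1.2857
Σ_{t=1}^{6}(z_t−z̄)(z_{t+1}−z̄) = -4.0816
γ_1 = -4.0816 / 7 = -0.583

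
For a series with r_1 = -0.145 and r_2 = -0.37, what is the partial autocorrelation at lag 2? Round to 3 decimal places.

-0.399

φ_{22} = (r_2 − r_1²) / (1 − r_1²)
r_1² = (-0.145)² = 0.021025
Numerator = -0.37 − 0.0210 = -0.3910; denominator = 1 − 0.0210 = 0.9790
φ_{22} = -0.3910 / 0.9790 = -0.399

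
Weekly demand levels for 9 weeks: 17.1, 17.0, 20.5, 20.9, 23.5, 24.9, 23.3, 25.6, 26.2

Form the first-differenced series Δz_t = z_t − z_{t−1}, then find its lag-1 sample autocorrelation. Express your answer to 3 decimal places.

-0.520

First differences Δz: -0.1, 3.5, 0.4, 2.6, 1.4, -1.6, 2.3, 0.6
Mean of differences = 1.1375
Numerator Σ(Δz_t−Δz̄)(Δz_{t+1}−Δz̄) = -9.8864
Denominator Σ(Δz_t−Δz̄)² = 18.9988
r_1(Δz) = -9.8864 / 18.9988 = -0.520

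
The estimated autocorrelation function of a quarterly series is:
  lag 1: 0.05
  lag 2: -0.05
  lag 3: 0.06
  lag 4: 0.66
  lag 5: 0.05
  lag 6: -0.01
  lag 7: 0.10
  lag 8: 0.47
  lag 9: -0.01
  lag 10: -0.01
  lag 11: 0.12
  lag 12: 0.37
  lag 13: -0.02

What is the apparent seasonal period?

4

The largest autocorrelation is r_4 = 0.66, with weaker echoes at lags 8 (0.47) and 12 (0.37); the remaining lags stay at or below 0.12.
The dominant spike at lag 4 indicates a seasonal period of 4.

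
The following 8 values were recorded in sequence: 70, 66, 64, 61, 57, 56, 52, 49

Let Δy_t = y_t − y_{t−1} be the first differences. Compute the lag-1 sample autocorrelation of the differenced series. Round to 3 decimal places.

-0.625

First differences Δy: -4, -2, -3, -4, -1, -4, -3
Mean of differences = -3.0000
Numerator Σ(Δy_t−Δȳ)(Δy_{t+1}−Δȳ) = -5.0000
Denominator Σ(Δy_t−Δȳ)² = 8.0000
r_1(Δy) = -5.0000 / 8.0000 = -0.625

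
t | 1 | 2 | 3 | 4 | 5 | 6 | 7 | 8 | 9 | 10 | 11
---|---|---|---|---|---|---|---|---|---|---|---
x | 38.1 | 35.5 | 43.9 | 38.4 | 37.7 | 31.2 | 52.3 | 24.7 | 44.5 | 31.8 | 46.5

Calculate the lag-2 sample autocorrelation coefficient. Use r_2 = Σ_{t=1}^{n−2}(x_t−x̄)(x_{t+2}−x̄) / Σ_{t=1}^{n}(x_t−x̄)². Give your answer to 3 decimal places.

0.497

Mean x̄ = (38.1 + 35.5 + 43.9 + 38.4 + 37.7 + 31.2 + 52.3 + 24.7 + 44.5 + 31.8 + 46.5)/11 = 38.6000
Numerator Σ_{t=1}^{9}(x_t−x̄)(x_{t+2}−x̄) = 307.1700
Denominator Σ(x_t−x̄)² = 617.9200
r_2 = 307.1700 / 617.9200 = 0.497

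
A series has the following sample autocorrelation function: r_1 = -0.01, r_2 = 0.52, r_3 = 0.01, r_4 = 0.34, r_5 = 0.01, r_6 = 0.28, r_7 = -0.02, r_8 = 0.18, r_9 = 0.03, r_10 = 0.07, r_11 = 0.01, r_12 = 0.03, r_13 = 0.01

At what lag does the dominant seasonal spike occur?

The largest autocorrelation is r_2 = 0.52, with weaker echoes at lags 4 (0.34), 6 (0.28) and 8 (0.18); the remaining lags stay at or below 0.07.
The dominant spike at lag 2 indicates a seasonal period of 2.

2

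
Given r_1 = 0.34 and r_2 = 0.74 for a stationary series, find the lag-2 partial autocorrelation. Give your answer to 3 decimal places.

φ_{22} = (r_2 − r_1²) / (1 − r_1²)
r_1² = (0.34)² = 0.1156
Numerator = 0.74 − 0.1156 = 0.6244; denominator = 1 − 0.1156 = 0.8844
φ_{22} = 0.6244 / 0.8844 = 0.706

0.706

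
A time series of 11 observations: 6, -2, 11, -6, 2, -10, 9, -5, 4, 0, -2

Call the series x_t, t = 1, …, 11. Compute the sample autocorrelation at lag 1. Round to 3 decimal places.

Mean x̄ = (6 − 2 + 11 − 6 + 2 − 10 + 9 − 5 + 4 + 0 − 2)/11 = 0.6364
Numerator Σ_{t=1}^{10}(x_t−x̄)(x_{t+1}−x̄) = -289.3140
Denominator Σ(x_t−x̄)² = 422.5455
r_1 = -289.3140 / 422.5455 = -0.685

-0.685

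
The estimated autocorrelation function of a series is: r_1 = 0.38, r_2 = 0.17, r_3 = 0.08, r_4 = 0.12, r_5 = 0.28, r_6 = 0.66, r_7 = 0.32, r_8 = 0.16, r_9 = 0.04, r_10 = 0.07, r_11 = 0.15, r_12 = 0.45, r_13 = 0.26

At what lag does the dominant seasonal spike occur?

The largest autocorrelation is r_6 = 0.66, with a weaker echo at lag 12 (0.45); the remaining lags stay at or below 0.38. The elevated value at lag 1 (0.38), dropping to 0.17 at lag 2, reflects decaying short-term dependence rather than seasonality.
The dominant spike at lag 6 indicates a seasonal period of 6.

6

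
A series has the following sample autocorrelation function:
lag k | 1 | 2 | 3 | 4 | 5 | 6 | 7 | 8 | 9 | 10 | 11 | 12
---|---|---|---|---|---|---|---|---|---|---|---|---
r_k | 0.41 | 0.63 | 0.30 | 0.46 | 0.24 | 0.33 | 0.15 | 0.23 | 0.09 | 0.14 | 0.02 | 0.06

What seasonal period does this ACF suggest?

2

The largest autocorrelation is r_2 = 0.63, with a weaker echo at lag 4 (0.46); the remaining lags stay at or below 0.41.
The dominant spike at lag 2 indicates a seasonal period of 2.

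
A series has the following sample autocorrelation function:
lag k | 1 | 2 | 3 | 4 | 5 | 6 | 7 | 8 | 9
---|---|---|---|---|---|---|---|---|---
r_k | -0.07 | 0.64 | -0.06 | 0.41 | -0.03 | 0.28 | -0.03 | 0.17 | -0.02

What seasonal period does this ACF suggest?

The largest autocorrelation is r_2 = 0.64, with weaker echoes at lags 4 (0.41), 6 (0.28) and 8 (0.17); the remaining lags stay at or below -0.02.
The dominant spike at lag 2 indicates a seasonal period of 2.

2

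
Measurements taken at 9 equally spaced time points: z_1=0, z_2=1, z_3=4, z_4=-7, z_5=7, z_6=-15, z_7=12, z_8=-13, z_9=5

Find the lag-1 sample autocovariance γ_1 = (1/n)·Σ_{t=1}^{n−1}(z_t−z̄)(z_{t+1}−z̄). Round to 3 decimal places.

-65.198

Mean z̄ = (0 + 1 + 4 − 7 + 7 − 15 + 12 − 13 + 5)/9 = -0.6667
Σ_{t=1}^{8}(z_t−z̄)(z_{t+1}−z̄) = -586.7778
γ_1 = -586.7778 / 9 = -65.198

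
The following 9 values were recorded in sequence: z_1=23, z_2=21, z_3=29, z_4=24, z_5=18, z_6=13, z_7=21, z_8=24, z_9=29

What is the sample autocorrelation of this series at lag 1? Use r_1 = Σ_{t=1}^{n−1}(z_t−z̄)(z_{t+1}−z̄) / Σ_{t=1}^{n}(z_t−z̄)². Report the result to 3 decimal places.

0.277

Mean z̄ = (23 + 21 + 29 + 24 + 18 + 13 + 21 + 24 + 29)/9 = 22.4444
Numerator Σ_{t=1}^{8}(z_t−z̄)(z_{t+1}−z̄) = 56.5802
Denominator Σ(z_t−z̄)² = 204.2222
r_1 = 56.5802 / 204.2222 = 0.277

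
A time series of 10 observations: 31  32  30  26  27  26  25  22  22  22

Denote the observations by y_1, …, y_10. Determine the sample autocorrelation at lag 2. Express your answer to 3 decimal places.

Mean ȳ = (31 + 32 + 30 + 26 + 27 + 26 + 25 + 22 + 22 + 22)/10 = 26.3000
Numerator Σ_{t=1}^{8}(y_t−ȳ)(y_{t+2}−ȳ) = 42.8200
Denominator Σ(y_t−ȳ)² = 126.1000
r_2 = 42.8200 / 126.1000 = 0.340

0.340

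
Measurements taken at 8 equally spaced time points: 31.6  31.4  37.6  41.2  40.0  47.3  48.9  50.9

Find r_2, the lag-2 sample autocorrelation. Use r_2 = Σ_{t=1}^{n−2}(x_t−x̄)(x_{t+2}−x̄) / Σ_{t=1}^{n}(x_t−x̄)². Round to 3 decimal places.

0.226

Mean x̄ = (31.6 + 31.4 + 37.6 + 41.2 + 40.0 + 47.3 + 48.9 + 50.9)/8 = 41.1125
Deviations from mean: -9.5125, -9.7125, -3.5125, 0.0875, -1.1125, 6.1875, 7.7875, 9.7875
Σ(x_t−x̄)(x_{t+2}−x̄) = (33.4127) + (-0.8498) + (3.9077) + (0.5414) + (-8.6636) + (60.5602) = 88.9084
Denominator Σ(x_t−x̄)² = 393.1288
r_2 = 88.9084 / 393.1288 = 0.226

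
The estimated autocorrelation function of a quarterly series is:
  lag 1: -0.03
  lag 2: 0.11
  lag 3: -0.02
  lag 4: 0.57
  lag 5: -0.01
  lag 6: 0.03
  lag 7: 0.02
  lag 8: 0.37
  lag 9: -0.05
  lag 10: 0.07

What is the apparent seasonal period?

4

The largest autocorrelation is r_4 = 0.57, with a weaker echo at lag 8 (0.37); the remaining lags stay at or below 0.11.
The dominant spike at lag 4 indicates a seasonal period of 4.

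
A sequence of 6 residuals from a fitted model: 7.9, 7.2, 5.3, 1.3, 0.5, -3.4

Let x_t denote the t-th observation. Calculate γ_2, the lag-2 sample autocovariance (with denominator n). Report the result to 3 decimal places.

1.524

Mean x̄ = (7.9 + 7.2 + 5.3 + 1.3 + 0.5 − 3.4)/6 = 3.1333
Σ_{t=1}^{4}(x_t−x̄)(x_{t+2}−x̄) = 9.1444
γ_2 = 9.1444 / 6 = 1.524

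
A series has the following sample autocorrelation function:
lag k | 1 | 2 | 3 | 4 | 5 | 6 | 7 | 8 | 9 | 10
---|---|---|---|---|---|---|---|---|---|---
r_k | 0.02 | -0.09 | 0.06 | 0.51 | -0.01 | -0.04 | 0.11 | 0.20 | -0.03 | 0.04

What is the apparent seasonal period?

The largest autocorrelation is r_4 = 0.51, with a weaker echo at lag 8 (0.20); the remaining lags stay at or below 0.11.
The dominant spike at lag 4 indicates a seasonal period of 4.

4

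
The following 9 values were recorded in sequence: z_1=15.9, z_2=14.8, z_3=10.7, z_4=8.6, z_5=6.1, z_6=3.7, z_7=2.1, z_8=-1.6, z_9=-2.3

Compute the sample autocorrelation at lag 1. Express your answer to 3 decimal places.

0.690

Mean z̄ = (15.9 + 14.8 + 10.7 + 8.6 + 6.1 + 3.7 + 2.1 − 1.6 − 2.3)/9 = 6.4444
Numerator Σ_{t=1}^{8}(z_t−z̄)(z_{t+1}−z̄) = 241.1558
Denominator Σ(z_t−z̄)² = 349.6822
r_1 = 241.1558 / 349.6822 = 0.690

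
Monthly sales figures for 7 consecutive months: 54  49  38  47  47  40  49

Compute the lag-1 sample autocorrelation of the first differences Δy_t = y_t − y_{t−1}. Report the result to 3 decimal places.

First differences Δy: -5, -11, 9, 0, -7, 9
Mean of differences = -0.8333
Numerator Σ(Δy_t−Δȳ)(Δy_{t+1}−Δȳ) = -115.1944
Denominator Σ(Δy_t−Δȳ)² = 352.8333
r_1(Δy) = -115.1944 / 352.8333 = -0.326

-0.326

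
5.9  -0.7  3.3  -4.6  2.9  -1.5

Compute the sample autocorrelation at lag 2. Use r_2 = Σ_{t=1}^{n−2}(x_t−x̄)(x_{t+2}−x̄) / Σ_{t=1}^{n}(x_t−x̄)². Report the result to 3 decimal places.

0.528

Mean x̄ = (5.9 − 0.7 + 3.3 − 4.6 + 2.9 − 1.5)/6 = 0.8833
Deviations from mean: 5.0167, -1.5833, 2.4167, -5.4833, 2.0167, -2.3833
Numerator Σ_{t=1}^{4}(x_t−x̄)(x_{t+2}−x̄) = 38.7478
Denominator Σ(x_t−x̄)² = 73.3283
r_2 = 38.7478 / 73.3283 = 0.528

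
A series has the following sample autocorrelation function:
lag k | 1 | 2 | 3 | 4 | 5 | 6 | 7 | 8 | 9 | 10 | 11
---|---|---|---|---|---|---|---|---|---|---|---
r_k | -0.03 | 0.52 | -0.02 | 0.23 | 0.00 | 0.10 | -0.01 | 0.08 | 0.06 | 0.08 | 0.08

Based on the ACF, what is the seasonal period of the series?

The largest autocorrelation is r_2 = 0.52, with a weaker echo at lag 4 (0.23); the remaining lags stay at or below 0.10.
The dominant spike at lag 2 indicates a seasonal period of 2.

2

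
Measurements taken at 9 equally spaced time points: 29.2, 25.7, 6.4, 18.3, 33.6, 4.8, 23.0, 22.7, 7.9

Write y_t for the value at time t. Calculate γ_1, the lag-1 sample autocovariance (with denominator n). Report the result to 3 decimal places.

Mean ȳ = (29.2 + 25.7 + 6.4 + 18.3 + 33.6 + 4.8 + 23.0 + 22.7 + 7.9)/9 = 19.0667
Σ_{t=1}^{8}(y_t−ȳ)(y_{t+1}−ȳ) = -307.9744
γ_1 = -307.9744 / 9 = -34.219

-34.219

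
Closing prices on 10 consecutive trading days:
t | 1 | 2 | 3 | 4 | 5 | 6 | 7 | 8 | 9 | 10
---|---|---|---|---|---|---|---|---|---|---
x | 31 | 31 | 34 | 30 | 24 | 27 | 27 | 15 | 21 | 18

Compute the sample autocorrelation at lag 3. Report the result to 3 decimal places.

0.092

Mean x̄ = (31 + 31 + 34 + 30 + 24 + 27 + 27 + 15 + 21 + 18)/10 = 25.8000
Σ(x_t−x̄)(x_{t+3}−x̄) = (21.8400) + (-9.3600) + (9.8400) + (5.0400) + (19.4400) + (-5.7600) + (-9.3600) = 31.6800
Denominator Σ(x_t−x̄)² = 345.6000
r_3 = 31.6800 / 345.6000 = 0.092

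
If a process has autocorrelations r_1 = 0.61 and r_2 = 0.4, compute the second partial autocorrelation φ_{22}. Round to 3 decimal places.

φ_{22} = (r_2 − r_1²) / (1 − r_1²)
r_1² = (0.61)² = 0.3721
Numerator = 0.4 − 0.3721 = 0.0279; denominator = 1 − 0.3721 = 0.6279
φ_{22} = 0.0279 / 0.6279 = 0.044

0.044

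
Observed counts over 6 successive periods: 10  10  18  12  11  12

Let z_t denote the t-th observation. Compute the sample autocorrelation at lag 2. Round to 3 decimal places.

-0.425

Mean z̄ = (10 + 10 + 18 + 12 + 11 + 12)/6 = 12.1667
Deviations from mean: -2.1667, -2.1667, 5.8333, -0.1667, -1.1667, -0.1667
Numerator Σ_{t=1}^{4}(z_t−z̄)(z_{t+2}−z̄) = -19.0556
Denominator Σ(z_t−z̄)² = 44.8333
r_2 = -19.0556 / 44.8333 = -0.425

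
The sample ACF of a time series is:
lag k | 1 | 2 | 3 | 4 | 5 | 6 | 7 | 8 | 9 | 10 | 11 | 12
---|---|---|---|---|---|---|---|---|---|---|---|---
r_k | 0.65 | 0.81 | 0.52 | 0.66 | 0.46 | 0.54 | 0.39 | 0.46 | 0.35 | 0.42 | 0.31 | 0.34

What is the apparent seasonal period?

The largest autocorrelation is r_2 = 0.81, with a weaker echo at lag 4 (0.66); the remaining lags stay at or below 0.65.
The dominant spike at lag 2 indicates a seasonal period of 2.

2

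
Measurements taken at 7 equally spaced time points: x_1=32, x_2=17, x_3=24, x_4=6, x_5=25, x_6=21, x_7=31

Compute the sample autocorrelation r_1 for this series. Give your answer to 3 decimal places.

Mean x̄ = (32 + 17 + 24 + 6 + 25 + 21 + 31)/7 = 22.2857
Deviations from mean: 9.7143, -5.2857, 1.7143, -16.2857, 2.7143, -1.2857, 8.7143
Numerator Σ_{t=1}^{6}(x_t−x̄)(x_{t+1}−x̄) = -147.2245
Denominator Σ(x_t−x̄)² = 475.4286
r_1 = -147.2245 / 475.4286 = -0.310

-0.310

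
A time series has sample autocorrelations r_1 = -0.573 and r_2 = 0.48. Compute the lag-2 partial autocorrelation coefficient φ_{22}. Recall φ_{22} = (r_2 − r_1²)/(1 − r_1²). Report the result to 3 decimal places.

0.226

φ_{22} = (r_2 − r_1²) / (1 − r_1²)
r_1² = (-0.573)² = 0.328329
Numerator = 0.48 − 0.3283 = 0.1517; denominator = 1 − 0.3283 = 0.6717
φ_{22} = 0.1517 / 0.6717 = 0.226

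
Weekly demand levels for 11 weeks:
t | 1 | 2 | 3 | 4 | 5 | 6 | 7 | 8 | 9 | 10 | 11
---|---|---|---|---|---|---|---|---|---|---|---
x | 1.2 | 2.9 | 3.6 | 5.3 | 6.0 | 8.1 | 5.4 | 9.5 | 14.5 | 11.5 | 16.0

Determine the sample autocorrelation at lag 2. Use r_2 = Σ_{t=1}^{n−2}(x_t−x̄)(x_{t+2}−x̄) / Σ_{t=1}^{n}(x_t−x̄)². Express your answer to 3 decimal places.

0.421

Mean x̄ = (1.2 + 2.9 + 3.6 + 5.3 + 6.0 + 8.1 + 5.4 + 9.5 + 14.5 + 11.5 + 16.0)/11 = 7.6364
Numerator Σ_{t=1}^{9}(x_t−x̄)(x_{t+2}−x̄) = 96.3464
Denominator Σ(x_t−x̄)² = 228.9655
r_2 = 96.3464 / 228.9655 = 0.421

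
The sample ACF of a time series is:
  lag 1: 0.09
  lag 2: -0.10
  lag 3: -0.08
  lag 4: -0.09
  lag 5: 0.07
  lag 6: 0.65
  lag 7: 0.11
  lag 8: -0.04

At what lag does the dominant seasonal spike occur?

6

The largest autocorrelation is r_6 = 0.65; the remaining lags stay at or below 0.11.
The dominant spike at lag 6 indicates a seasonal period of 6.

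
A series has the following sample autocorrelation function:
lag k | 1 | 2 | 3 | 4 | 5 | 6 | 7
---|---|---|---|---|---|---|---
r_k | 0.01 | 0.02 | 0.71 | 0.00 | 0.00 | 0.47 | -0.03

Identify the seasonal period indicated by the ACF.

3

The largest autocorrelation is r_3 = 0.71, with a weaker echo at lag 6 (0.47); the remaining lags stay at or below 0.02.
The dominant spike at lag 3 indicates a seasonal period of 3.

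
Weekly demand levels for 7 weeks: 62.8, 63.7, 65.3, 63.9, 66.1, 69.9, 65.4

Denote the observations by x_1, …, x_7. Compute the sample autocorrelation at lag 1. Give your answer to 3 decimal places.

0.215

Mean x̄ = (62.8 + 63.7 + 65.3 + 63.9 + 66.1 + 69.9 + 65.4)/7 = 65.3000
Σ(x_t−x̄)(x_{t+1}−x̄) = (4.0000) + (0.0000) + (0.0000) + (-1.1200) + (3.6800) + (0.4600) = 7.0200
Denominator Σ(x_t−x̄)² = 32.5800
r_1 = 7.0200 / 32.5800 = 0.215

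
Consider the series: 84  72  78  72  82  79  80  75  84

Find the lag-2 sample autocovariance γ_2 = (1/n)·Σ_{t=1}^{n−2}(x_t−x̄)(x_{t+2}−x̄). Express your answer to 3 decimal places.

5.129

Mean x̄ = (84 + 72 + 78 + 72 + 82 + 79 + 80 + 75 + 84)/9 = 78.4444
Σ_{t=1}^{7}(x_t−x̄)(x_{t+2}−x̄) = 46.1605
γ_2 = 46.1605 / 9 = 5.129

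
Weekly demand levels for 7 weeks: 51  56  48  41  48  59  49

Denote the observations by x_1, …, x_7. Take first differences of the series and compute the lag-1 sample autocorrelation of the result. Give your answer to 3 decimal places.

-0.160

First differences Δx: 5, -8, -7, 7, 11, -10
Mean of differences = -0.3333
Numerator Σ(Δx_t−Δx̄)(Δx_{t+1}−Δx̄) = -65.1111
Denominator Σ(Δx_t−Δx̄)² = 407.3333
r_1(Δx) = -65.1111 / 407.3333 = -0.160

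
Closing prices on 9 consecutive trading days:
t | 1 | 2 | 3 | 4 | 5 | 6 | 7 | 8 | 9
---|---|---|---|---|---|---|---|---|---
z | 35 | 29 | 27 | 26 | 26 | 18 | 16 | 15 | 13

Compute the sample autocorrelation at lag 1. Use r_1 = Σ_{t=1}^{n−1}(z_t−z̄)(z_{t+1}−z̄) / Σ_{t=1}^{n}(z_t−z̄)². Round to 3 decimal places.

0.602

Mean z̄ = (35 + 29 + 27 + 26 + 26 + 18 + 16 + 15 + 13)/9 = 22.7778
Numerator Σ_{t=1}^{8}(z_t−z̄)(z_{t+1}−z̄) = 272.0617
Denominator Σ(z_t−z̄)² = 451.5556
r_1 = 272.0617 / 451.5556 = 0.602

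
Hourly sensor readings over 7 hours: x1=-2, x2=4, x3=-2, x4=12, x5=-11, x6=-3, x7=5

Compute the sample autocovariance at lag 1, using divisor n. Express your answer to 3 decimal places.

Mean x̄ = (-2 + 4 − 2 + 12 − 11 − 3 + 5)/7 = 0.4286
Deviations: -2.4286, 3.5714, -2.4286, 11.5714, -11.4286, -3.4286, 4.5714
Σ_{t=1}^{6}(x_t−x̄)(x_{t+1}−x̄) = -154.1837
γ_1 = -154.1837 / 7 = -22.026

-22.026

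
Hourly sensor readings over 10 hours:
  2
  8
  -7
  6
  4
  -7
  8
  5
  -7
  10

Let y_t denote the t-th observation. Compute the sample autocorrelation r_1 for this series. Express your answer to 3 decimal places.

Mean ȳ = (2 + 8 − 7 + 6 + 4 − 7 + 8 + 5 − 7 + 10)/10 = 2.2000
Numerator Σ_{t=1}^{9}(y_t−ȳ)(y_{t+1}−ȳ) = -233.8400
Denominator Σ(y_t−ȳ)² = 407.6000
r_1 = -233.8400 / 407.6000 = -0.574

-0.574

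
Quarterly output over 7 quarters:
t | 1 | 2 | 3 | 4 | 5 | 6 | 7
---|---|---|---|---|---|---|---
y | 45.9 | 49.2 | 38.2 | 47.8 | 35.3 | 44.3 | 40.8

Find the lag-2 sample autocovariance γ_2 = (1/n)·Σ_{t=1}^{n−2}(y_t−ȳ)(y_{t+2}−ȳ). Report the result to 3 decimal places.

Mean ȳ = (45.9 + 49.2 + 38.2 + 47.8 + 35.3 + 44.3 + 40.8)/7 = 43.0714
Σ_{t=1}^{5}(y_t−ȳ)(y_{t+2}−ȳ) = 76.5198
γ_2 = 76.5198 / 7 = 10.931

10.931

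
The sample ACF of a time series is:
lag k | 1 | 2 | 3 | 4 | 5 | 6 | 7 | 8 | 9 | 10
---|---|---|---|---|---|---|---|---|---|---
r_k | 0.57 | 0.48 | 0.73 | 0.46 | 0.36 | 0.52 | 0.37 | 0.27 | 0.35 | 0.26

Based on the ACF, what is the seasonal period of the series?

The largest autocorrelation is r_3 = 0.73; the remaining lags stay at or below 0.57. The elevated value at lag 1 (0.57), dropping to 0.48 at lag 2, reflects decaying short-term dependence rather than seasonality.
The dominant spike at lag 3 indicates a seasonal period of 3.

3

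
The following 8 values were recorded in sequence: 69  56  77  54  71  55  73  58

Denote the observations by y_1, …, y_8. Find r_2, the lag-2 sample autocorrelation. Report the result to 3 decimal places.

Mean ȳ = (69 + 56 + 77 + 54 + 71 + 55 + 73 + 58)/8 = 64.1250
Deviations from mean: 4.8750, -8.1250, 12.8750, -10.1250, 6.8750, -9.1250, 8.8750, -6.1250
Numerator Σ_{t=1}^{6}(y_t−ȳ)(y_{t+2}−ȳ) = 442.8438
Denominator Σ(y_t−ȳ)² = 604.8750
r_2 = 442.8438 / 604.8750 = 0.732

0.732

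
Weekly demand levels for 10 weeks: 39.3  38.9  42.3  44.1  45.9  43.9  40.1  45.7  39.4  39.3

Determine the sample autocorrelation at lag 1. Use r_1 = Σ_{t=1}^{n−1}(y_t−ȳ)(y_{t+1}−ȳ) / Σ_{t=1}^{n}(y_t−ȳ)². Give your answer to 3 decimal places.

Mean ȳ = (39.3 + 38.9 + 42.3 + 44.1 + 45.9 + 43.9 + 40.1 + 45.7 + 39.4 + 39.3)/10 = 41.8900
Numerator Σ_{t=1}^{9}(y_t−ȳ)(y_{t+1}−ȳ) = 10.8909
Denominator Σ(y_t−ȳ)² = 71.4490
r_1 = 10.8909 / 71.4490 = 0.152

0.152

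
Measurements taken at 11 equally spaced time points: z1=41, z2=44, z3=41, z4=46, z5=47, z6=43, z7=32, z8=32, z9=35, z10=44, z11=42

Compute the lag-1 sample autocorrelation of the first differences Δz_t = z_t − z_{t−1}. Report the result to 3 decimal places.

First differences Δz: 3, -3, 5, 1, -4, -11, 0, 3, 9, -2
Mean of differences = 0.1000
Numerator Σ(Δz_t−Δz̄)(Δz_{t+1}−Δz̄) = 29.9900
Denominator Σ(Δz_t−Δz̄)² = 274.9000
r_1(Δz) = 29.9900 / 274.9000 = 0.109

0.109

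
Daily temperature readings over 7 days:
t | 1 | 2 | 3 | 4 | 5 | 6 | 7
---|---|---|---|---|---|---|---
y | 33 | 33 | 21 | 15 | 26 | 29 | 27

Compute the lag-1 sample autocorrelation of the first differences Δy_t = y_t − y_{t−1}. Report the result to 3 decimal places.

0.091

First differences Δy: 0, -12, -6, 11, 3, -2
Mean of differences = -1.0000
Numerator Σ(Δy_t−Δȳ)(Δy_{t+1}−Δȳ) = 28.0000
Denominator Σ(Δy_t−Δȳ)² = 308.0000
r_1(Δy) = 28.0000 / 308.0000 = 0.091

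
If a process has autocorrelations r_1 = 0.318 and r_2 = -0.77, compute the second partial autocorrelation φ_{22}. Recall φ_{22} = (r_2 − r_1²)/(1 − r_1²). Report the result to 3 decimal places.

φ_{22} = (r_2 − r_1²) / (1 − r_1²)
r_1² = (0.318)² = 0.101124
Numerator = -0.77 − 0.1011 = -0.8711; denominator = 1 − 0.1011 = 0.8989
φ_{22} = -0.8711 / 0.8989 = -0.969

-0.969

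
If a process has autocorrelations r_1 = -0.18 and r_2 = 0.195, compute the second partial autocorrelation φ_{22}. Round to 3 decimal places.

0.168

φ_{22} = (r_2 − r_1²) / (1 − r_1²)
r_1² = (-0.18)² = 0.0324
Numerator = 0.195 − 0.0324 = 0.1626; denominator = 1 − 0.0324 = 0.9676
φ_{22} = 0.1626 / 0.9676 = 0.168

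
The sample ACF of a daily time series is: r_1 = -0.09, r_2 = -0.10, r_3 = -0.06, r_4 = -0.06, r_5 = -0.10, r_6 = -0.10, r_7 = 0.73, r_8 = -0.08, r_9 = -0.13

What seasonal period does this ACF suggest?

7

The largest autocorrelation is r_7 = 0.73; the remaining lags stay at or below -0.06.
The dominant spike at lag 7 indicates a seasonal period of 7.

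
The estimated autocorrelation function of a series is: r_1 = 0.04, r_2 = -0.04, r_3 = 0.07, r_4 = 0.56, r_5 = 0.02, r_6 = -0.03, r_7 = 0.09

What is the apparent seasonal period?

4

The largest autocorrelation is r_4 = 0.56; the remaining lags stay at or below 0.09.
The dominant spike at lag 4 indicates a seasonal period of 4.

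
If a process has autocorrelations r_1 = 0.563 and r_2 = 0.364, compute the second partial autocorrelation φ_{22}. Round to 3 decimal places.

0.069

φ_{22} = (r_2 − r_1²) / (1 − r_1²)
r_1² = (0.563)² = 0.316969
Numerator = 0.364 − 0.3170 = 0.0470; denominator = 1 − 0.3170 = 0.6830
φ_{22} = 0.0470 / 0.6830 = 0.069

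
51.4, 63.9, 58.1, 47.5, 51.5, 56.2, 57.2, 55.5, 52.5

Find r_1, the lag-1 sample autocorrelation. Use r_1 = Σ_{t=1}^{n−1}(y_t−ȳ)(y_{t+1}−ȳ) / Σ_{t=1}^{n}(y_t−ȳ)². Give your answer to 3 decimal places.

Mean ȳ = (51.4 + 63.9 + 58.1 + 47.5 + 51.5 + 56.2 + 57.2 + 55.5 + 52.5)/9 = 54.8667
Numerator Σ_{t=1}^{8}(y_t−ȳ)(y_{t+1}−ȳ) = -2.5244
Denominator Σ(y_t−ȳ)² = 182.9000
r_1 = -2.5244 / 182.9000 = -0.014

-0.014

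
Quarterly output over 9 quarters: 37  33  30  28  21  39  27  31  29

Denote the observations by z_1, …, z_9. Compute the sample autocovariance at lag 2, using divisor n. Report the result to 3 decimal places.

Mean z̄ = (37 + 33 + 30 + 28 + 21 + 39 + 27 + 31 + 29)/9 = 30.5556
Σ_{t=1}^{7}(z_t−z̄)(z_{t+2}−z̄) = 17.1605
γ_2 = 17.1605 / 9 = 1.907

1.907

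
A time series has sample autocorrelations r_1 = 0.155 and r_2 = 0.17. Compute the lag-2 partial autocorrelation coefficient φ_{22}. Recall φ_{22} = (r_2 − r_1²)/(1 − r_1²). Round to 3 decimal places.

φ_{22} = (r_2 − r_1²) / (1 − r_1²)
r_1² = (0.155)² = 0.024025
Numerator = 0.17 − 0.0240 = 0.1460; denominator = 1 − 0.0240 = 0.9760
φ_{22} = 0.1460 / 0.9760 = 0.150

0.150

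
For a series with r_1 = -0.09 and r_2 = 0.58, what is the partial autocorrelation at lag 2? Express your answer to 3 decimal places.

0.577

φ_{22} = (r_2 − r_1²) / (1 − r_1²)
r_1² = (-0.09)² = 0.0081
Numerator = 0.58 − 0.0081 = 0.5719; denominator = 1 − 0.0081 = 0.9919
φ_{22} = 0.5719 / 0.9919 = 0.577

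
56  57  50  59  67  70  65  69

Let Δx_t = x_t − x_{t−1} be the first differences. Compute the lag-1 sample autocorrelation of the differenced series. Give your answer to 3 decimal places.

First differences Δx: 1, -7, 9, 8, 3, -5, 4
Mean of differences = 1.8571
Numerator Σ(Δx_t−Δx̄)(Δx_{t+1}−Δx̄) = -27.3061
Denominator Σ(Δx_t−Δx̄)² = 220.8571
r_1(Δx) = -27.3061 / 220.8571 = -0.124

-0.124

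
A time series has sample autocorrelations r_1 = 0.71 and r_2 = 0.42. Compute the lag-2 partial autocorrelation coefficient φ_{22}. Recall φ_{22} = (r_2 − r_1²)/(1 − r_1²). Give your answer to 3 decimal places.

φ_{22} = (r_2 − r_1²) / (1 − r_1²)
r_1² = (0.71)² = 0.5041
Numerator = 0.42 − 0.5041 = -0.0841; denominator = 1 − 0.5041 = 0.4959
φ_{22} = -0.0841 / 0.4959 = -0.170

-0.170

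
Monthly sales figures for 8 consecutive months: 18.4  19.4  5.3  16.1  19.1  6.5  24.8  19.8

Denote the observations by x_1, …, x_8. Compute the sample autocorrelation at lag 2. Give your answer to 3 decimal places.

Mean x̄ = (18.4 + 19.4 + 5.3 + 16.1 + 19.1 + 6.5 + 24.8 + 19.8)/8 = 16.1750
Σ(x_t−x̄)(x_{t+2}−x̄) = (-24.1969) + (-0.2419) + (-31.8094) + (0.7256) + (25.2281) + (-35.0719) = -65.3663
Denominator Σ(x_t−x̄)² = 323.3150
r_2 = -65.3663 / 323.3150 = -0.202

-0.202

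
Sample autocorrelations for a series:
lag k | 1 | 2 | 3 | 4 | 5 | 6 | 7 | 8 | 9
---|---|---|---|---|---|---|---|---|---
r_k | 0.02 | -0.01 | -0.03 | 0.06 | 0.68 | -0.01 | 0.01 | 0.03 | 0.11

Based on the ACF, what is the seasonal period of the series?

The largest autocorrelation is r_5 = 0.68; the remaining lags stay at or below 0.11.
The dominant spike at lag 5 indicates a seasonal period of 5.

5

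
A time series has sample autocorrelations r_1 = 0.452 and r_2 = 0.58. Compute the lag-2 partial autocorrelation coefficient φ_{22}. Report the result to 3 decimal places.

0.472

φ_{22} = (r_2 − r_1²) / (1 − r_1²)
r_1² = (0.452)² = 0.204304
Numerator = 0.58 − 0.2043 = 0.3757; denominator = 1 − 0.2043 = 0.7957
φ_{22} = 0.3757 / 0.7957 = 0.472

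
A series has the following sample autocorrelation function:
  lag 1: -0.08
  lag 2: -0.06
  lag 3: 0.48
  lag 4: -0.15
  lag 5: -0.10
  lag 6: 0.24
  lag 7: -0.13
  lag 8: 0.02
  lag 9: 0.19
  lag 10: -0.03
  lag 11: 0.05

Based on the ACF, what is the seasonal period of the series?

The largest autocorrelation is r_3 = 0.48, with weaker echoes at lags 6 (0.24) and 9 (0.19); the remaining lags stay at or below 0.05.
The dominant spike at lag 3 indicates a seasonal period of 3.

3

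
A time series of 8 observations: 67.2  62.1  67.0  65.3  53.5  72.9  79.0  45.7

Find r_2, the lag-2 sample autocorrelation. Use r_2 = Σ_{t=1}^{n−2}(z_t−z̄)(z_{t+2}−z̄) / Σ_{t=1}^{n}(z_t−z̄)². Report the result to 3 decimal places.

-0.431

Mean z̄ = (67.2 + 62.1 + 67.0 + 65.3 + 53.5 + 72.9 + 79.0 + 45.7)/8 = 64.0875
Deviations from mean: 3.1125, -1.9875, 2.9125, 1.2125, -10.5875, 8.8125, 14.9125, -18.3875
Σ(z_t−z̄)(z_{t+2}−z̄) = (9.0652) + (-2.4098) + (-30.8361) + (10.6852) + (-157.8861) + (-162.0398) = -333.4216
Denominator Σ(z_t−z̄)² = 773.8288
r_2 = -333.4216 / 773.8288 = -0.431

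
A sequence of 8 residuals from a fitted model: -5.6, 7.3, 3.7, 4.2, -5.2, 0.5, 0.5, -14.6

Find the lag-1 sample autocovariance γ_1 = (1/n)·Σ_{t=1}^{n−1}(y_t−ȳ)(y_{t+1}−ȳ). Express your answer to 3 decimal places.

Mean ȳ = (-5.6 + 7.3 + 3.7 + 4.2 − 5.2 + 0.5 + 0.5 − 14.6)/8 = -1.1500
Σ_{t=1}^{7}(y_t−ȳ)(y_{t+1}−ȳ) = -18.4925
γ_1 = -18.4925 / 8 = -2.312

-2.312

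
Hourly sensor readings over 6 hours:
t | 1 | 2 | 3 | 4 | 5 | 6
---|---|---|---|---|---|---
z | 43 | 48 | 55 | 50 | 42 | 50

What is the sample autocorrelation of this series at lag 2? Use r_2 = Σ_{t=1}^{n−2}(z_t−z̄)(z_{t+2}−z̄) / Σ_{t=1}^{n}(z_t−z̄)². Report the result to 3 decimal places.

-0.619

Mean z̄ = (43 + 48 + 55 + 50 + 42 + 50)/6 = 48.0000
Σ(z_t−z̄)(z_{t+2}−z̄) = (-35.0000) + (0.0000) + (-42.0000) + (4.0000) = -73.0000
Denominator Σ(z_t−z̄)² = 118.0000
r_2 = -73.0000 / 118.0000 = -0.619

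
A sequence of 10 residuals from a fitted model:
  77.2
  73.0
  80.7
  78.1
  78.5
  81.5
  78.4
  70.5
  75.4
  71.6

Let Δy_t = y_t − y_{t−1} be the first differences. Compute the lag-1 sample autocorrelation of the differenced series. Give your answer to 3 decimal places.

-0.467

First differences Δy: -4.2, 7.7, -2.6, 0.4, 3.0, -3.1, -7.9, 4.9, -3.8
Mean of differences = -0.6222
Numerator Σ(Δy_t−Δȳ)(Δy_{t+1}−Δȳ) = -93.2338
Denominator Σ(Δy_t−Δȳ)² = 199.8356
r_1(Δy) = -93.2338 / 199.8356 = -0.467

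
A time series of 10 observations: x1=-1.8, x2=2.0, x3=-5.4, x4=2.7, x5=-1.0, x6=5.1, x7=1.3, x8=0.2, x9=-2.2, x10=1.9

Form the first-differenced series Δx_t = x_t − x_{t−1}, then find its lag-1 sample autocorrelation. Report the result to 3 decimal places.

-0.743

First differences Δx: 3.8, -7.4, 8.1, -3.7, 6.1, -3.8, -1.1, -2.4, 4.1
Mean of differences = 0.4111
Numerator Σ(Δx_t−Δx̄)(Δx_{t+1}−Δx̄) = -165.2423
Denominator Σ(Δx_t−Δx̄)² = 222.4089
r_1(Δx) = -165.2423 / 222.4089 = -0.743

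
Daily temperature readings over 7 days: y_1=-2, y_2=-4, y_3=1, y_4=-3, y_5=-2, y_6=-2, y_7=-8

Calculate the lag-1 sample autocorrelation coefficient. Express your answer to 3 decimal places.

Mean ȳ = (-2 − 4 + 1 − 3 − 2 − 2 − 8)/7 = -2.8571
Deviations from mean: 0.8571, -1.1429, 3.8571, -0.1429, 0.8571, 0.8571, -5.1429
Numerator Σ_{t=1}^{6}(y_t−ȳ)(y_{t+1}−ȳ) = -9.7347
Denominator Σ(y_t−ȳ)² = 44.8571
r_1 = -9.7347 / 44.8571 = -0.217

-0.217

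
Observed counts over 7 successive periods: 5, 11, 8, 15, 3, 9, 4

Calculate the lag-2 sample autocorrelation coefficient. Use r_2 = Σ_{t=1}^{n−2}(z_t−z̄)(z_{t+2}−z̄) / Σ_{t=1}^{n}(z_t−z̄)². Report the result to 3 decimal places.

Mean z̄ = (5 + 11 + 8 + 15 + 3 + 9 + 4)/7 = 7.8571
Deviations from mean: -2.8571, 3.1429, 0.1429, 7.1429, -4.8571, 1.1429, -3.8571
Σ(z_t−z̄)(z_{t+2}−z̄) = (-0.4082) + (22.4490) + (-0.6939) + (8.1633) + (18.7347) = 48.2449
Denominator Σ(z_t−z̄)² = 108.8571
r_2 = 48.2449 / 108.8571 = 0.443

0.443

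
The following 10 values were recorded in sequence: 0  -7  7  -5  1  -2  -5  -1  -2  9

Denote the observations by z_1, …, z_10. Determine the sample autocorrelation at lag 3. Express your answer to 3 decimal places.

Mean z̄ = (0 − 7 + 7 − 5 + 1 − 2 − 5 − 1 − 2 + 9)/10 = -0.5000
Numerator Σ_{t=1}^{7}(z_t−z̄)(z_{t+3}−z̄) = -44.2500
Denominator Σ(z_t−z̄)² = 236.5000
r_3 = -44.2500 / 236.5000 = -0.187

-0.187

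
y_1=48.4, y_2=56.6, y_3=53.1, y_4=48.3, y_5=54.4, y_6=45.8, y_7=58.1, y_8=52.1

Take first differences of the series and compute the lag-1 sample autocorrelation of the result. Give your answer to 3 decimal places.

-0.687

First differences Δy: 8.2, -3.5, -4.8, 6.1, -8.6, 12.3, -6.0
Mean of differences = 0.5286
Numerator Σ(Δy_t−Δȳ)(Δy_{t+1}−Δȳ) = -274.2922
Denominator Σ(Δy_t−Δȳ)² = 399.0343
r_1(Δy) = -274.2922 / 399.0343 = -0.687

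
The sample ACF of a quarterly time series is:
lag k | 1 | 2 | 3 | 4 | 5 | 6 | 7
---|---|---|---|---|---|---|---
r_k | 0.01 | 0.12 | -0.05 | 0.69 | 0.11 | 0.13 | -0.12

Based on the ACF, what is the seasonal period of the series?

4

The largest autocorrelation is r_4 = 0.69; the remaining lags stay at or below 0.13.
The dominant spike at lag 4 indicates a seasonal period of 4.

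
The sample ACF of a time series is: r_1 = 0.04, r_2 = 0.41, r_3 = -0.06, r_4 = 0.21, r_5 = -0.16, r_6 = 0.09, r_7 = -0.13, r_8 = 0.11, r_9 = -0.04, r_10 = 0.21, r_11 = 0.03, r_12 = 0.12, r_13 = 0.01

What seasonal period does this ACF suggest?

The largest autocorrelation is r_2 = 0.41, with weaker echoes at lags 4 (0.21) and 10 (0.21); the remaining lags stay at or below 0.12.
The dominant spike at lag 2 indicates a seasonal period of 2.

2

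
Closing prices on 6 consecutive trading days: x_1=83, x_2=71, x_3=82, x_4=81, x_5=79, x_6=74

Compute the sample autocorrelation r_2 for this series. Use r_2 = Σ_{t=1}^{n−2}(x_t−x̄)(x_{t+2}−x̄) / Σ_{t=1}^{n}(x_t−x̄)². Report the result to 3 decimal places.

-0.100

Mean x̄ = (83 + 71 + 82 + 81 + 79 + 74)/6 = 78.3333
Deviations from mean: 4.6667, -7.3333, 3.6667, 2.6667, 0.6667, -4.3333
Σ(x_t−x̄)(x_{t+2}−x̄) = (17.1111) + (-19.5556) + (2.4444) + (-11.5556) = -11.5556
Denominator Σ(x_t−x̄)² = 115.3333
r_2 = -11.5556 / 115.3333 = -0.100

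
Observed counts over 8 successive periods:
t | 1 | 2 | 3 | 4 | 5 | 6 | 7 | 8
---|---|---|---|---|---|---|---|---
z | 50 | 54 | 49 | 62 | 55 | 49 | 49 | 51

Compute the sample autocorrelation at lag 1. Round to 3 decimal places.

Mean z̄ = (50 + 54 + 49 + 62 + 55 + 49 + 49 + 51)/8 = 52.3750
Deviations from mean: -2.3750, 1.6250, -3.3750, 9.6250, 2.6250, -3.3750, -3.3750, -1.3750
Numerator Σ_{t=1}^{7}(z_t−z̄)(z_{t+1}−z̄) = -9.3906
Denominator Σ(z_t−z̄)² = 143.8750
r_1 = -9.3906 / 143.8750 = -0.065

-0.065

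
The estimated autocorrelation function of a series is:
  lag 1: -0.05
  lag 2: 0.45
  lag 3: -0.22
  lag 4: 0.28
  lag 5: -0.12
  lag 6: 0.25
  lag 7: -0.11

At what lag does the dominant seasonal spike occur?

2

The largest autocorrelation is r_2 = 0.45, with weaker echoes at lags 4 (0.28) and 6 (0.25); the remaining lags stay at or below -0.05.
The dominant spike at lag 2 indicates a seasonal period of 2.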